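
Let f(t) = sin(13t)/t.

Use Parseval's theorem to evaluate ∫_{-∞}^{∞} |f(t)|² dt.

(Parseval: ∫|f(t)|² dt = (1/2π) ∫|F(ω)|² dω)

∫|f(t)|² dt = 13 \pi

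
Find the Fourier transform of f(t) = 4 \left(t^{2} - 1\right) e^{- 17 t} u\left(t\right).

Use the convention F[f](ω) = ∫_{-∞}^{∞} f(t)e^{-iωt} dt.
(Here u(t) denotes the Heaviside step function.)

F(ω) = \frac{4 \left(2 i \omega - \left(i \omega + 17\right)^{3} + 34\right)}{\left(i \omega + 17\right)^{4}}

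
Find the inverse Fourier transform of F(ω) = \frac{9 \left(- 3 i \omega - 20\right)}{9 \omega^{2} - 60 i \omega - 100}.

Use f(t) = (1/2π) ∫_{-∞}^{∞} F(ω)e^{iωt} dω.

f(t) = 3 \left(\frac{10 t}{3} + 1\right) e^{- \frac{10 t}{3}} u\left(t\right)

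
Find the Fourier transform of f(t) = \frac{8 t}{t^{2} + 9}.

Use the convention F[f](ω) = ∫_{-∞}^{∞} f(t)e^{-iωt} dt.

F(ω) = - 8 i \pi e^{- 3 \left|{\omega}\right|} \operatorname{sign}{\left(\omega \right)}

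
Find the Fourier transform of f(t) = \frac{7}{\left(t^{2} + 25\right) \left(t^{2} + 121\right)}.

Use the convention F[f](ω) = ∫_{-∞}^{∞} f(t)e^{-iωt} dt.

F(ω) = \frac{7 \pi \left(11 e^{6 \left|{\omega}\right|} - 5\right) e^{- 11 \left|{\omega}\right|}}{5280}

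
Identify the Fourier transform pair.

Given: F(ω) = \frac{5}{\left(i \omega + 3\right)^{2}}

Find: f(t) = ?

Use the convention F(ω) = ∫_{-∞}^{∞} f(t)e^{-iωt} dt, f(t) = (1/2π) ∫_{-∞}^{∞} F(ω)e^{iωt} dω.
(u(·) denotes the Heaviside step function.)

f(t) = 5 t e^{- 3 t} u\left(t\right)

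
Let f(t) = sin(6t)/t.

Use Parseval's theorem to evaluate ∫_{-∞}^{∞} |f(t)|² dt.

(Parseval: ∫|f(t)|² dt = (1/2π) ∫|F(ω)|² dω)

∫|f(t)|² dt = 6 \pi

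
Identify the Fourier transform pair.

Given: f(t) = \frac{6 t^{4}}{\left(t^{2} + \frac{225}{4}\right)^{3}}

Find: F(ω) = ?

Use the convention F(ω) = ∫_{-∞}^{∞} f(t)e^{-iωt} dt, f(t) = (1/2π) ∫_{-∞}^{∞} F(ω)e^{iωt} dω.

F(ω) = \frac{3 \pi \left(75 \omega^{2} - 50 \left|{\omega}\right| + 4\right) e^{- \frac{15 \left|{\omega}\right|}{2}}}{40}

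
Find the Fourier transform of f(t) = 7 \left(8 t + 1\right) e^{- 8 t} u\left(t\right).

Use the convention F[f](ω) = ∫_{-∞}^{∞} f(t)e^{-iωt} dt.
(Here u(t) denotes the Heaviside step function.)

F(ω) = \frac{7 \left(- i \omega - 16\right)}{\omega^{2} - 16 i \omega - 64}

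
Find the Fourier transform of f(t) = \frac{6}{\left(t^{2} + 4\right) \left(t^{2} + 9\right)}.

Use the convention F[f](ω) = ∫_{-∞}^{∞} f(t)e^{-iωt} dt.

F(ω) = \frac{\pi \left(3 e^{\left|{\omega}\right|} - 2\right) e^{- 3 \left|{\omega}\right|}}{5}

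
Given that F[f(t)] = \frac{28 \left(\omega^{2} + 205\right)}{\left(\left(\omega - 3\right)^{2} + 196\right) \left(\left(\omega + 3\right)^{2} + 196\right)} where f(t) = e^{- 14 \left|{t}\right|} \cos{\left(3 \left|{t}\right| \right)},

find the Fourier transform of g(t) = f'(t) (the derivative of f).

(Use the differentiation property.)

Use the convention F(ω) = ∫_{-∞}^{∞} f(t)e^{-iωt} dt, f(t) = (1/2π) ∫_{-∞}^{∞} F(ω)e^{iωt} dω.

F[g](ω) = \frac{28 i \omega \left(\omega^{2} + 205\right)}{\omega^{4} + 374 \omega^{2} + 42025}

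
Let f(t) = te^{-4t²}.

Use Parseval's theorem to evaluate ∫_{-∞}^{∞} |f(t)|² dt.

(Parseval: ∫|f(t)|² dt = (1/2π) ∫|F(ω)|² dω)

∫|f(t)|² dt = \frac{\sqrt{2} \sqrt{\pi}}{64}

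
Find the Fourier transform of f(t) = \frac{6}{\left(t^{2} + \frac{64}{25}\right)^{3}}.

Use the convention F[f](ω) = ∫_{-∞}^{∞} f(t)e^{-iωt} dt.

F(ω) = \frac{375 \pi \left(64 \omega^{2} + 120 \left|{\omega}\right| + 75\right) e^{- \frac{8 \left|{\omega}\right|}{5}}}{131072}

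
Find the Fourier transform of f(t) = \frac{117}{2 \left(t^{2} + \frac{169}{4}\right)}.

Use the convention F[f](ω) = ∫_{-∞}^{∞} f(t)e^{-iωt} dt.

F(ω) = 9 \pi e^{- \frac{13 \left|{\omega}\right|}{2}}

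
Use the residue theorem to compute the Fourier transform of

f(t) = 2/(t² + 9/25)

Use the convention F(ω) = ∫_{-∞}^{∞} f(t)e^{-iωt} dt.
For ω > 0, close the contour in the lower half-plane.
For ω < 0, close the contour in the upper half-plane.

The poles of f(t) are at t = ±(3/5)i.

Let g(z) = f(z)e^{-iωz}; for large |z| the factor e^{-iωz} decays in the lower half-plane when ω > 0 and in the upper half-plane when ω < 0.

Case ω > 0 (lower half-plane, clockwise contour ⇒ F(ω) = -2πi·ΣRes):
  Res_{z = - \frac{3 i}{5}} g(z) = \frac{5 i e^{- \frac{3 \omega}{5}}}{3}
  F(ω) = -2πi·ΣRes = \frac{10 \pi e^{- \frac{3 \omega}{5}}}{3}

Case ω < 0 (upper half-plane, counterclockwise contour ⇒ F(ω) = +2πi·ΣRes):
  Res_{z = \frac{3 i}{5}} g(z) = - \frac{5 i e^{\frac{3 \omega}{5}}}{3}
  F(ω) = 2πi·ΣRes = \frac{10 \pi e^{\frac{3 \omega}{5}}}{3}

Both cases combine into a single formula in |ω|:

F(ω) = \frac{10 \pi e^{- \frac{3 \left|{\omega}\right|}{5}}}{3}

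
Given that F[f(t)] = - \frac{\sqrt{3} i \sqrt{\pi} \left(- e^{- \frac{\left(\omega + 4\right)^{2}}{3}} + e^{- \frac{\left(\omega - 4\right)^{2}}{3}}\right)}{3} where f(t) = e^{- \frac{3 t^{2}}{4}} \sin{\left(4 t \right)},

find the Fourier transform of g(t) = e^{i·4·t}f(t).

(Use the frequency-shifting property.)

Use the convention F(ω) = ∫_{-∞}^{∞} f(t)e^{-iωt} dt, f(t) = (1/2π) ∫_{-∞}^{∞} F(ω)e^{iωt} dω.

F[g](ω) = \frac{\sqrt{3} i \sqrt{\pi} \left(- e^{\frac{16 \omega}{3}} + e^{\frac{64}{3}}\right) e^{- \frac{\omega^{2}}{3} - \frac{64}{3}}}{3}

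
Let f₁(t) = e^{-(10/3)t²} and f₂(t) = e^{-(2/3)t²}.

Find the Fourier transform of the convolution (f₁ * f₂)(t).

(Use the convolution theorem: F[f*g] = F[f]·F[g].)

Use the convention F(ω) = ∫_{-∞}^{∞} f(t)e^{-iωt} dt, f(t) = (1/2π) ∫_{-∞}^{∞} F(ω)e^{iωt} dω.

F[f₁*f₂](ω) = \frac{3 \sqrt{5} \pi e^{- \frac{9 \omega^{2}}{20}}}{10}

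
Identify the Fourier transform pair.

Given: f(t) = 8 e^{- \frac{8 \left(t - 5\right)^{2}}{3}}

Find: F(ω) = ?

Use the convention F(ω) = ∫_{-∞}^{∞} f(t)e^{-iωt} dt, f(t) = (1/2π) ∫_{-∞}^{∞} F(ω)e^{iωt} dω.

F(ω) = 2 \sqrt{6} \sqrt{\pi} e^{- \frac{\omega \left(3 \omega + 160 i\right)}{32}}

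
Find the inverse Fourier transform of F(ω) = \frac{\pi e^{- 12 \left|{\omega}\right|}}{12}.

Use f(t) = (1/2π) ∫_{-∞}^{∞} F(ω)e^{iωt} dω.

f(t) = \frac{1}{t^{2} + 144}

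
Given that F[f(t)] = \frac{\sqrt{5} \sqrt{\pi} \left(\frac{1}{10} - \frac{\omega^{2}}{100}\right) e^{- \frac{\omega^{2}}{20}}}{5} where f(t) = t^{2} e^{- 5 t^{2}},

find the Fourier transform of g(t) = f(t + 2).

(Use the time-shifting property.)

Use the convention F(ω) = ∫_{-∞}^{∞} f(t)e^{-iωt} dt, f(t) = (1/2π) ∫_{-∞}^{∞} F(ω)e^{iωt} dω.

F[g](ω) = \frac{\sqrt{5} \sqrt{\pi} \left(10 - \omega^{2}\right) e^{\frac{\omega \left(- \omega + 40 i\right)}{20}}}{500}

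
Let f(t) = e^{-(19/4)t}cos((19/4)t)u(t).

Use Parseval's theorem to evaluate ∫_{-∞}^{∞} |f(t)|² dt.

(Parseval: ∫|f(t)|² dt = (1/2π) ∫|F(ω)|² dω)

∫|f(t)|² dt = \frac{3}{38}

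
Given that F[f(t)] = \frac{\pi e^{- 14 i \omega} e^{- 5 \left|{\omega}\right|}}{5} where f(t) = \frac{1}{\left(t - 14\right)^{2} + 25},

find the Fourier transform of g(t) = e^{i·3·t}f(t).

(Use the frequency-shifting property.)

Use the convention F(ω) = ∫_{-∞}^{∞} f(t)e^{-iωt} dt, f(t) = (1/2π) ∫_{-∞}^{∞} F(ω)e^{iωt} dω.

F[g](ω) = \frac{\pi e^{- 14 i \left(\omega - 3\right) - 5 \left|{\omega - 3}\right|}}{5}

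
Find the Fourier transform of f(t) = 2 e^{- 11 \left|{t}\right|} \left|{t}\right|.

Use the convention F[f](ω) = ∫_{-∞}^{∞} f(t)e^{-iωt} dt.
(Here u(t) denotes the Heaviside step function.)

F(ω) = \frac{4 \left(121 - \omega^{2}\right)}{\left(\omega^{2} + 121\right)^{2}}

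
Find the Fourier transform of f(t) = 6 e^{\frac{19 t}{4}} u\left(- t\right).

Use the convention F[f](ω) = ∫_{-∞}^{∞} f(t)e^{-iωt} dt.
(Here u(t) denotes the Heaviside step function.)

F(ω) = - \frac{24}{4 i \omega - 19}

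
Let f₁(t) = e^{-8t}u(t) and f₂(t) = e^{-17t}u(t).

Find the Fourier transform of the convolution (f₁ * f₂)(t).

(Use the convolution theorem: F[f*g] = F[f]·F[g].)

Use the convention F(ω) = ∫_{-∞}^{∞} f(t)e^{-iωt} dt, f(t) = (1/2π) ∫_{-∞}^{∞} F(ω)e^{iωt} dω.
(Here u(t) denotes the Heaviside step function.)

F[f₁*f₂](ω) = \frac{1}{\left(i \omega + 8\right) \left(i \omega + 17\right)}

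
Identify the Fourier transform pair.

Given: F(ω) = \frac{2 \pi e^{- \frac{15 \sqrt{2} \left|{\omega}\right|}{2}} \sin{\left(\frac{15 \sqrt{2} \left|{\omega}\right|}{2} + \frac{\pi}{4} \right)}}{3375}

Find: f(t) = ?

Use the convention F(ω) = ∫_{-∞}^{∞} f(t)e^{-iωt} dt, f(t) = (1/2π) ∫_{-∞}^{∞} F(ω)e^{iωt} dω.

f(t) = \frac{2}{t^{4} + 50625}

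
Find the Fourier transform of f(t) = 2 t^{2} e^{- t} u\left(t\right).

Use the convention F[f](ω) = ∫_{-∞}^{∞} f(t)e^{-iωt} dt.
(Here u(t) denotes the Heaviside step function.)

F(ω) = \frac{4}{\left(i \omega + 1\right)^{3}}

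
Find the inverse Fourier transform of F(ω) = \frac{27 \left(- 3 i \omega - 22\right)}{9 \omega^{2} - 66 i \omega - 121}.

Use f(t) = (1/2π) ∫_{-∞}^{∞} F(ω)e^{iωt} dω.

f(t) = 9 \left(\frac{11 t}{3} + 1\right) e^{- \frac{11 t}{3}} u\left(t\right)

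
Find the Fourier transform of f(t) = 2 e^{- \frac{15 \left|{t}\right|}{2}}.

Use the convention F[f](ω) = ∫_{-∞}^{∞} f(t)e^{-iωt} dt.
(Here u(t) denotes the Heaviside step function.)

F(ω) = \frac{120}{4 \omega^{2} + 225}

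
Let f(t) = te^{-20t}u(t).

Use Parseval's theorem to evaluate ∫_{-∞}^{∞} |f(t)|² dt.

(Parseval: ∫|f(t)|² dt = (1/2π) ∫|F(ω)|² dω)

∫|f(t)|² dt = \frac{1}{32000}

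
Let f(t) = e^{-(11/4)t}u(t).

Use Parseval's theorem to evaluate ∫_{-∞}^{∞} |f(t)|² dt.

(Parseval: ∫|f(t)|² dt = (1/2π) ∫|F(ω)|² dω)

∫|f(t)|² dt = \frac{2}{11}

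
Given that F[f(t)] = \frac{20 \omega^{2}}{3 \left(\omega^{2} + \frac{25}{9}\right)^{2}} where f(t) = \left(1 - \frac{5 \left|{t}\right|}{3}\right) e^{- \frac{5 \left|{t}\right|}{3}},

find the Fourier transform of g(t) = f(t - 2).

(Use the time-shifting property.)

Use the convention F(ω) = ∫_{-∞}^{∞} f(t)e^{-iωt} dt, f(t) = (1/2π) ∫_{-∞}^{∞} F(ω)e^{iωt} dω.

F[g](ω) = \frac{540 \omega^{2} e^{- 2 i \omega}}{\left(9 \omega^{2} + 25\right)^{2}}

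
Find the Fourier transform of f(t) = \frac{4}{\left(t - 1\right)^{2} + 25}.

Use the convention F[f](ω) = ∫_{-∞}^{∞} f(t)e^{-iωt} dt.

F(ω) = \frac{4 \pi e^{- i \omega - 5 \left|{\omega}\right|}}{5}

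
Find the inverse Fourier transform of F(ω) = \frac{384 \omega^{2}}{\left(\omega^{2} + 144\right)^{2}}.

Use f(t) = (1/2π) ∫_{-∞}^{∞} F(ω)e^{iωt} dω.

f(t) = 8 \left(1 - 12 \left|{t}\right|\right) e^{- 12 \left|{t}\right|}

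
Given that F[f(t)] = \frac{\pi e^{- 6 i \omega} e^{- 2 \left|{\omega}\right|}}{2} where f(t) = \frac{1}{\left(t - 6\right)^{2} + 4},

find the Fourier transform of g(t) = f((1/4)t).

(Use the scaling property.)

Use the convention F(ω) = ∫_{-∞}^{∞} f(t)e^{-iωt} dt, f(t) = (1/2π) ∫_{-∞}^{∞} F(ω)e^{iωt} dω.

F[g](ω) = 2 \pi e^{- 24 i \omega - 8 \left|{\omega}\right|}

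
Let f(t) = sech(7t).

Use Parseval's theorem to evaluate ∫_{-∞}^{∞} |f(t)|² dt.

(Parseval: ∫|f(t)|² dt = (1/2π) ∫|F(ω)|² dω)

∫|f(t)|² dt = \frac{2}{7}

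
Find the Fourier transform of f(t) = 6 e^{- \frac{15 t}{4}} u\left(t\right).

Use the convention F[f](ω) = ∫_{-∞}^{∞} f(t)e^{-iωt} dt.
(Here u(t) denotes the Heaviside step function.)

F(ω) = \frac{24}{4 i \omega + 15}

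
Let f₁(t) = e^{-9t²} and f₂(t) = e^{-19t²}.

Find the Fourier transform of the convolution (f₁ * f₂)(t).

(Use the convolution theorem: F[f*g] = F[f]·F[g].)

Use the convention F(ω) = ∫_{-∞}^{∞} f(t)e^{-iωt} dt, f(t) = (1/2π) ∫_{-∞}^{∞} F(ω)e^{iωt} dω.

F[f₁*f₂](ω) = \frac{\sqrt{19} \pi e^{- \frac{7 \omega^{2}}{171}}}{57}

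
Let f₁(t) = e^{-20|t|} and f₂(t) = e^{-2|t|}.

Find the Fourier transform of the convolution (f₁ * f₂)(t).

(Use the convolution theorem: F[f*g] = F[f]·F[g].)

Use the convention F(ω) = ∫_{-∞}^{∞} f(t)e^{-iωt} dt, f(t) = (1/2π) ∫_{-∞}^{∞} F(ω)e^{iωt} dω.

F[f₁*f₂](ω) = \frac{160}{\left(\omega^{2} + 4\right) \left(\omega^{2} + 400\right)}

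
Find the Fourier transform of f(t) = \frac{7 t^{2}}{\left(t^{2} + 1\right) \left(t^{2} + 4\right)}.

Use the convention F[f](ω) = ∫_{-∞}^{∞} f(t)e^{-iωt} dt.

F(ω) = \frac{7 \pi \left(2 - e^{\left|{\omega}\right|}\right) e^{- 2 \left|{\omega}\right|}}{3}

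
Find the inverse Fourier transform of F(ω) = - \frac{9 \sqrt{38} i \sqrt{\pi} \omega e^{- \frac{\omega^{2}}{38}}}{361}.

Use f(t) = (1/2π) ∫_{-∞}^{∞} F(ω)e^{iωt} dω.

f(t) = 9 t e^{- \frac{19 t^{2}}{2}}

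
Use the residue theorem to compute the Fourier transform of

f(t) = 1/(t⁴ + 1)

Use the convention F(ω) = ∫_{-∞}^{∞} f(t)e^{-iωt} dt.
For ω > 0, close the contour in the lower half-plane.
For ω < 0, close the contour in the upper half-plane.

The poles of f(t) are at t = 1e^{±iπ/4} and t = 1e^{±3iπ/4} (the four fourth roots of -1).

Let g(z) = f(z)e^{-iωz}; for large |z| the factor e^{-iωz} decays in the lower half-plane when ω > 0 and in the upper half-plane when ω < 0.

Case ω > 0 (lower half-plane, clockwise contour ⇒ F(ω) = -2πi·ΣRes):
  Res_{z = - \frac{\sqrt{2}}{2} - \frac{\sqrt{2} i}{2}} g(z) = \frac{\sqrt{2} i \left(1 - i\right) e^{\frac{\sqrt{2} \omega \left(-1 + i\right)}{2}}}{8}
  Res_{z = \frac{\sqrt{2}}{2} - \frac{\sqrt{2} i}{2}} g(z) = \frac{\sqrt{2} i \left(1 + i\right) e^{- \frac{\sqrt{2} \omega \left(1 + i\right)}{2}}}{8}
  F(ω) = -2πi·ΣRes = \frac{\sqrt{2} \pi \left(1 - i\right) \left(e^{\sqrt{2} i \omega} + i\right) e^{- \frac{\sqrt{2} \omega \left(1 + i\right)}{2}}}{4} = \pi e^{- \frac{\sqrt{2} \omega}{2}} \sin{\left(\frac{\sqrt{2} \omega}{2} + \frac{\pi}{4} \right)}

Case ω < 0 (upper half-plane, counterclockwise contour ⇒ F(ω) = +2πi·ΣRes):
  Res_{z = \frac{\sqrt{2}}{2} + \frac{\sqrt{2} i}{2}} g(z) = \frac{\sqrt{2} i \left(-1 + i\right) e^{\frac{\sqrt{2} \omega \left(1 - i\right)}{2}}}{8}
  Res_{z = - \frac{\sqrt{2}}{2} + \frac{\sqrt{2} i}{2}} g(z) = \frac{\sqrt{2} \left(1 - i\right) e^{\frac{\sqrt{2} \omega \left(1 + i\right)}{2}}}{8}
  F(ω) = 2πi·ΣRes = - \frac{\sqrt{2} i \pi \left(i \left(1 - i\right) e^{\frac{\sqrt{2} \omega \left(1 - i\right)}{2}} - \left(1 - i\right) e^{\frac{\sqrt{2} \omega \left(1 + i\right)}{2}}\right)}{4} = \pi e^{\frac{\sqrt{2} \omega}{2}} \cos{\left(\frac{\sqrt{2} \omega}{2} + \frac{\pi}{4} \right)}

Both cases combine into a single formula in |ω|:

F(ω) = \pi e^{- \frac{\sqrt{2} \left|{\omega}\right|}{2}} \sin{\left(\frac{\sqrt{2} \left|{\omega}\right|}{2} + \frac{\pi}{4} \right)}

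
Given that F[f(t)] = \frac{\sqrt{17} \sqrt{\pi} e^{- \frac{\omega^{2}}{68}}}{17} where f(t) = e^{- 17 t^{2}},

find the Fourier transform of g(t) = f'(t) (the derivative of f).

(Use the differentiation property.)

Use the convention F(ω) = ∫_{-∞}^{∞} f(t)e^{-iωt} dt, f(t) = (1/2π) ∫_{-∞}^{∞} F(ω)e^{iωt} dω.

F[g](ω) = \frac{\sqrt{17} i \sqrt{\pi} \omega e^{- \frac{\omega^{2}}{68}}}{17}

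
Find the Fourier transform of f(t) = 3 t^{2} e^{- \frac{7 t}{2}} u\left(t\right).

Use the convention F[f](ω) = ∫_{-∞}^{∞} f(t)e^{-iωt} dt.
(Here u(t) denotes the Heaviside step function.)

F(ω) = \frac{48}{\left(2 i \omega + 7\right)^{3}}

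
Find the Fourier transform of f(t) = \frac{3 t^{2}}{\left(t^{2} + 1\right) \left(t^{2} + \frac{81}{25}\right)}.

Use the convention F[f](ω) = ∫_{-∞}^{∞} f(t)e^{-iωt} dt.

F(ω) = - \frac{75 \pi e^{- \left|{\omega}\right|}}{56} + \frac{135 \pi e^{- \frac{9 \left|{\omega}\right|}{5}}}{56}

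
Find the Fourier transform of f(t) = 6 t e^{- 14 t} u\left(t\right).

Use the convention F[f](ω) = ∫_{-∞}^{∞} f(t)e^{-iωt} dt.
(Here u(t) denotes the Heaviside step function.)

F(ω) = \frac{6}{\left(i \omega + 14\right)^{2}}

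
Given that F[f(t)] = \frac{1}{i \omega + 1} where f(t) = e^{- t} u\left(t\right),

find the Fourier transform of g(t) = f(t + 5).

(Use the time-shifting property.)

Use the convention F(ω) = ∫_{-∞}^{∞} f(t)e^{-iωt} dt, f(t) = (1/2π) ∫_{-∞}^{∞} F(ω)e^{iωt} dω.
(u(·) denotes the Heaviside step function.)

F[g](ω) = \frac{e^{5 i \omega}}{i \omega + 1}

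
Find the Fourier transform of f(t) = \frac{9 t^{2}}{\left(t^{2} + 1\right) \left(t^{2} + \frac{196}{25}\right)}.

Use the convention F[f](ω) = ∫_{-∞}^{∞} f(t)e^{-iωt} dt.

F(ω) = - \frac{25 \pi e^{- \left|{\omega}\right|}}{19} + \frac{70 \pi e^{- \frac{14 \left|{\omega}\right|}{5}}}{19}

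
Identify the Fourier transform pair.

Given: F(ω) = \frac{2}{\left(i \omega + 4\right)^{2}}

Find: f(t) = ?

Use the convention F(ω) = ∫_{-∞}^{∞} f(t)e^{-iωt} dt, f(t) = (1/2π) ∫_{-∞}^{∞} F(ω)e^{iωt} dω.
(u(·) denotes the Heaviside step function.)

f(t) = 2 t e^{- 4 t} u\left(t\right)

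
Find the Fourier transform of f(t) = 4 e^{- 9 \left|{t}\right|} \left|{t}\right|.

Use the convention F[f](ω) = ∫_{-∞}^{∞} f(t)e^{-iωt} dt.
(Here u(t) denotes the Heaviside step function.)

F(ω) = \frac{8 \left(81 - \omega^{2}\right)}{\left(\omega^{2} + 81\right)^{2}}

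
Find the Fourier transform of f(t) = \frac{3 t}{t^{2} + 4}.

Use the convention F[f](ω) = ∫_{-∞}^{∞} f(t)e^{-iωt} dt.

F(ω) = - 3 i \pi e^{- 2 \left|{\omega}\right|} \operatorname{sign}{\left(\omega \right)}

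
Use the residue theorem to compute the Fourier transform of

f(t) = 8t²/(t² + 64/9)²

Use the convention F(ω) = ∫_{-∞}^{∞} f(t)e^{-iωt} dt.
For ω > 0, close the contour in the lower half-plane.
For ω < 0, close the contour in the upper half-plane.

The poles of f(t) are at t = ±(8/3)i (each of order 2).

Let g(z) = f(z)e^{-iωz}; for large |z| the factor e^{-iωz} decays in the lower half-plane when ω > 0 and in the upper half-plane when ω < 0.

Case ω > 0 (lower half-plane, clockwise contour ⇒ F(ω) = -2πi·ΣRes):
  Res_{z = - \frac{8 i}{3}} g(z) = \frac{i \left(3 - 8 \omega\right) e^{- \frac{8 \omega}{3}}}{4} (pole of order 2)
  F(ω) = -2πi·ΣRes = \frac{\pi \left(3 - 8 \omega\right) e^{- \frac{8 \omega}{3}}}{2}

Case ω < 0 (upper half-plane, counterclockwise contour ⇒ F(ω) = +2πi·ΣRes):
  Res_{z = \frac{8 i}{3}} g(z) = \frac{i \left(- 8 \omega - 3\right) e^{\frac{8 \omega}{3}}}{4} (pole of order 2)
  F(ω) = 2πi·ΣRes = \frac{\pi \left(8 \omega + 3\right) e^{\frac{8 \omega}{3}}}{2}

Both cases combine into a single formula in |ω|:

F(ω) = \frac{\pi \left(3 - 8 \left|{\omega}\right|\right) e^{- \frac{8 \left|{\omega}\right|}{3}}}{2}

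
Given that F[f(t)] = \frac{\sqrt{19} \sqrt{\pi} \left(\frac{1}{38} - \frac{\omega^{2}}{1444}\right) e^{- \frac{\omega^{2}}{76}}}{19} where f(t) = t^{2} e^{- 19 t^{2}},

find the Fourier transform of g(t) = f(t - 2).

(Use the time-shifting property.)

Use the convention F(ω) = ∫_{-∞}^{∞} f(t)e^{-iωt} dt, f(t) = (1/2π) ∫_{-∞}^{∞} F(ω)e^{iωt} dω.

F[g](ω) = \frac{\sqrt{19} \sqrt{\pi} \left(38 - \omega^{2}\right) e^{- \frac{\omega \left(\omega + 152 i\right)}{76}}}{27436}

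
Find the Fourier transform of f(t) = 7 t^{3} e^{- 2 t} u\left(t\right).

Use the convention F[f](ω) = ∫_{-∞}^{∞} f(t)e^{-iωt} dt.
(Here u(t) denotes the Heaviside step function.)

F(ω) = \frac{42}{\left(i \omega + 2\right)^{4}}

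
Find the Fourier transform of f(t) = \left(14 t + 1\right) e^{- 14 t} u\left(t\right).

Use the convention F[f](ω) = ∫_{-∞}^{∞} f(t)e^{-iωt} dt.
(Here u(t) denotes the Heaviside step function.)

F(ω) = \frac{- i \omega - 28}{\omega^{2} - 28 i \omega - 196}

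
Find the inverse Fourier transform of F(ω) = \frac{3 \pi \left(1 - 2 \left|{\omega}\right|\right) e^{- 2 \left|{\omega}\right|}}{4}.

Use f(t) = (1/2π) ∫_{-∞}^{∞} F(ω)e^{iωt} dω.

f(t) = \frac{3 t^{2}}{\left(t^{2} + 4\right)^{2}}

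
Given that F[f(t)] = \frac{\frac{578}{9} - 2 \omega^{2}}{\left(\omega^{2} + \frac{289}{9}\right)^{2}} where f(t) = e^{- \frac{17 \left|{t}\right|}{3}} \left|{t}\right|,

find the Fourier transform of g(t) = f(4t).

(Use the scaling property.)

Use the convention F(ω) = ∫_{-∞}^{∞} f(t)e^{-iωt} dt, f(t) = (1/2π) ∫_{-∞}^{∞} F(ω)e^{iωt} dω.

F[g](ω) = \frac{72 \left(4624 - 9 \omega^{2}\right)}{\left(9 \omega^{2} + 4624\right)^{2}}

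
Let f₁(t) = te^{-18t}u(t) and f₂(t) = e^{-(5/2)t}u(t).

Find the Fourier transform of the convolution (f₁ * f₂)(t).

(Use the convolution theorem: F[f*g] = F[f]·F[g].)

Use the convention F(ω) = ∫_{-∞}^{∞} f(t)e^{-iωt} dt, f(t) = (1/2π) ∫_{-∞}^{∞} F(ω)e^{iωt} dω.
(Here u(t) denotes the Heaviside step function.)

F[f₁*f₂](ω) = \frac{2}{\left(i \omega + 18\right)^{2} \left(2 i \omega + 5\right)}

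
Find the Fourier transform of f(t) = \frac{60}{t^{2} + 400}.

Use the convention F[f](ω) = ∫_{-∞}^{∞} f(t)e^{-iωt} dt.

F(ω) = 3 \pi e^{- 20 \left|{\omega}\right|}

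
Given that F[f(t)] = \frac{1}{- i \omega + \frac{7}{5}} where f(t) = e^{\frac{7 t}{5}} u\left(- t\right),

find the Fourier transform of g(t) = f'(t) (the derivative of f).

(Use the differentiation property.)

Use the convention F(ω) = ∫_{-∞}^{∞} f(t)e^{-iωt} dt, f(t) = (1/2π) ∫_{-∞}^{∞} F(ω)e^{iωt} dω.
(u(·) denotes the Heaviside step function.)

F[g](ω) = - \frac{5 \omega}{5 \omega + 7 i}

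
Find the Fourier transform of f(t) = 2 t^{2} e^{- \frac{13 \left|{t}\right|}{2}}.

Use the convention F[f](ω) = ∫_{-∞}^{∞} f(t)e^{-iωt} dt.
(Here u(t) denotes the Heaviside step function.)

F(ω) = \frac{832 \left(169 - 12 \omega^{2}\right)}{\left(4 \omega^{2} + 169\right)^{3}}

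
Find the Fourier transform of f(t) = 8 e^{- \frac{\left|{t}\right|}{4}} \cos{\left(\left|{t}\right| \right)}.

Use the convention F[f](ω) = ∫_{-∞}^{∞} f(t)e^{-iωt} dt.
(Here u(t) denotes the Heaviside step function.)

F(ω) = \frac{64 \left(16 \omega^{2} + 17\right)}{256 \omega^{4} - 480 \omega^{2} + 289}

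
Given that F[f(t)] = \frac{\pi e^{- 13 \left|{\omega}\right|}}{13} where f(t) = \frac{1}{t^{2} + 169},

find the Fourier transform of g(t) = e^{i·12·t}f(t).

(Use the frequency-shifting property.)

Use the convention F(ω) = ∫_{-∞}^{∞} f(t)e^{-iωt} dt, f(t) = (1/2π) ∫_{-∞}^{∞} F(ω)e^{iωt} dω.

F[g](ω) = \frac{\pi e^{- 13 \left|{\omega - 12}\right|}}{13}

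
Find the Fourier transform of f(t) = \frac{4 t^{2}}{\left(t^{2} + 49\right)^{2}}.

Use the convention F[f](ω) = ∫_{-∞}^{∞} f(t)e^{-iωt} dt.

F(ω) = \frac{2 \pi \left(1 - 7 \left|{\omega}\right|\right) e^{- 7 \left|{\omega}\right|}}{7}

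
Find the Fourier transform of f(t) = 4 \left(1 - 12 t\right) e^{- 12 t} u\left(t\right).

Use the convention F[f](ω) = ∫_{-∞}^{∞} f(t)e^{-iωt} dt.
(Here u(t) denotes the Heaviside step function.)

F(ω) = \frac{4 i \omega}{- \omega^{2} + 24 i \omega + 144}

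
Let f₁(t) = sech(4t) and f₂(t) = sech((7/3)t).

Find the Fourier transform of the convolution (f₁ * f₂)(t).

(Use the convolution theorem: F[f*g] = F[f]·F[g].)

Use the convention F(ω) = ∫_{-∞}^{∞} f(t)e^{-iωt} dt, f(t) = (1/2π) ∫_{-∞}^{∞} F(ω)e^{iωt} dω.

F[f₁*f₂](ω) = \frac{3 \pi^{2}}{28 \cosh{\left(\frac{\pi \omega}{8} \right)} \cosh{\left(\frac{3 \pi \omega}{14} \right)}}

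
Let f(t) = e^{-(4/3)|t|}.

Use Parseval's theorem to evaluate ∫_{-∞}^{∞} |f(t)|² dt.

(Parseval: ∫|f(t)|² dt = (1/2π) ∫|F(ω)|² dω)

∫|f(t)|² dt = \frac{3}{4}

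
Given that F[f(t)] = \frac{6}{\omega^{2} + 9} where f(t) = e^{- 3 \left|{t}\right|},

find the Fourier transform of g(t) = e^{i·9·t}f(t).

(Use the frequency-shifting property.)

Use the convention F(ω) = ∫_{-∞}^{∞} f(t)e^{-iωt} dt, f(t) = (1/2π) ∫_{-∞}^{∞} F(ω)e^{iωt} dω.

F[g](ω) = \frac{6}{\left(\omega - 9\right)^{2} + 9}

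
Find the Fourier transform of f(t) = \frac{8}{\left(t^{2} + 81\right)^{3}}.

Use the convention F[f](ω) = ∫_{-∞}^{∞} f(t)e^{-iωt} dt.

F(ω) = \frac{\pi \left(27 \omega^{2} + 9 \left|{\omega}\right| + 1\right) e^{- 9 \left|{\omega}\right|}}{19683}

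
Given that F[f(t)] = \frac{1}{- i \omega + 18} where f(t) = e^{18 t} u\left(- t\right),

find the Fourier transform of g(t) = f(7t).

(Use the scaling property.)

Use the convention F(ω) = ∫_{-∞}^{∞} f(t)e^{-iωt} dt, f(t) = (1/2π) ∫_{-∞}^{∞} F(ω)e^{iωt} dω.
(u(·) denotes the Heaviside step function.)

F[g](ω) = \frac{i}{\omega + 126 i}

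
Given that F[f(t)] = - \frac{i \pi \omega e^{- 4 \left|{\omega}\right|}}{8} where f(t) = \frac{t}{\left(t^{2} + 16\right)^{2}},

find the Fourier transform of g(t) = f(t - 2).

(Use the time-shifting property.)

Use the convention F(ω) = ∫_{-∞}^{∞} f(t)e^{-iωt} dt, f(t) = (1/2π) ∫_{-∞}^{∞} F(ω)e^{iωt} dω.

F[g](ω) = - \frac{i \pi \omega e^{- 2 i \omega - 4 \left|{\omega}\right|}}{8}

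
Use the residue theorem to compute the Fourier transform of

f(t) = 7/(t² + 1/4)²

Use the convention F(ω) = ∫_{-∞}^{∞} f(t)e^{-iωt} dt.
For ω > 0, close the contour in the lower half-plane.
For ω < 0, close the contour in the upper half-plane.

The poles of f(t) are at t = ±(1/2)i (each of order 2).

Let g(z) = f(z)e^{-iωz}; for large |z| the factor e^{-iωz} decays in the lower half-plane when ω > 0 and in the upper half-plane when ω < 0.

Case ω > 0 (lower half-plane, clockwise contour ⇒ F(ω) = -2πi·ΣRes):
  Res_{z = - \frac{i}{2}} g(z) = 7 i \left(\omega + 2\right) e^{- \frac{\omega}{2}} (pole of order 2)
  F(ω) = -2πi·ΣRes = 14 \pi \left(\omega + 2\right) e^{- \frac{\omega}{2}}

Case ω < 0 (upper half-plane, counterclockwise contour ⇒ F(ω) = +2πi·ΣRes):
  Res_{z = \frac{i}{2}} g(z) = 7 i \left(\omega - 2\right) e^{\frac{\omega}{2}} (pole of order 2)
  F(ω) = 2πi·ΣRes = 14 \pi \left(2 - \omega\right) e^{\frac{\omega}{2}}

Both cases combine into a single formula in |ω|:

F(ω) = 14 \pi \left(\left|{\omega}\right| + 2\right) e^{- \frac{\left|{\omega}\right|}{2}}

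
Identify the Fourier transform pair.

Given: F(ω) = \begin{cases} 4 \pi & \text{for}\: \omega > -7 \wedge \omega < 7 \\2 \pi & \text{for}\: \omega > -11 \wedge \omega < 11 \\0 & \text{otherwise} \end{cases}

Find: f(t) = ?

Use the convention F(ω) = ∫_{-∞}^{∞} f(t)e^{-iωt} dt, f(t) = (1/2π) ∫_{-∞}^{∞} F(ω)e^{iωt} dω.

f(t) = \frac{4 \sin{\left(9 t \right)} \cos{\left(2 t \right)}}{t}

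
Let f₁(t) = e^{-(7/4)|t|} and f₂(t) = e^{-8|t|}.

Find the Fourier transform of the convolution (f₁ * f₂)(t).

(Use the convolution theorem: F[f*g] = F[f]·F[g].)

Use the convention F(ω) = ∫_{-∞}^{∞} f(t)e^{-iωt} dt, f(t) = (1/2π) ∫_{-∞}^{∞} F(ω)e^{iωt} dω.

F[f₁*f₂](ω) = \frac{896}{\left(\omega^{2} + 64\right) \left(16 \omega^{2} + 49\right)}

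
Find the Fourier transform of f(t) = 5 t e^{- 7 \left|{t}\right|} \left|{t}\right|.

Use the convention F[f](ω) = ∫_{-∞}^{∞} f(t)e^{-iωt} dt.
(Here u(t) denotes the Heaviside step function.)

F(ω) = \frac{20 i \omega \left(\omega^{2} - 147\right)}{\left(\omega^{2} + 49\right)^{3}}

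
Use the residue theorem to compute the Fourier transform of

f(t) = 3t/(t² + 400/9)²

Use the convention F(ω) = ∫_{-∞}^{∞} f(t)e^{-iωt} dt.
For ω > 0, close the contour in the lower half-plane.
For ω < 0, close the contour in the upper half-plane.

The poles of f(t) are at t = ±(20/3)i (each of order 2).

Let g(z) = f(z)e^{-iωz}; for large |z| the factor e^{-iωz} decays in the lower half-plane when ω > 0 and in the upper half-plane when ω < 0.

Case ω > 0 (lower half-plane, clockwise contour ⇒ F(ω) = -2πi·ΣRes):
  Res_{z = - \frac{20 i}{3}} g(z) = \frac{9 \omega e^{- \frac{20 \omega}{3}}}{80} (pole of order 2)
  F(ω) = -2πi·ΣRes = - \frac{9 i \pi \omega e^{- \frac{20 \omega}{3}}}{40}

Case ω < 0 (upper half-plane, counterclockwise contour ⇒ F(ω) = +2πi·ΣRes):
  Res_{z = \frac{20 i}{3}} g(z) = - \frac{9 \omega e^{\frac{20 \omega}{3}}}{80} (pole of order 2)
  F(ω) = 2πi·ΣRes = - \frac{9 i \pi \omega e^{\frac{20 \omega}{3}}}{40}

Both cases combine into a single formula in |ω|:

F(ω) = - \frac{9 i \pi \omega e^{- \frac{20 \left|{\omega}\right|}{3}}}{40}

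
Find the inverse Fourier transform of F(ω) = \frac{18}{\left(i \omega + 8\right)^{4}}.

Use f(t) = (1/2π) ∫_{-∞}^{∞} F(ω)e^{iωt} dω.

f(t) = 3 t^{3} e^{- 8 t} u\left(t\right)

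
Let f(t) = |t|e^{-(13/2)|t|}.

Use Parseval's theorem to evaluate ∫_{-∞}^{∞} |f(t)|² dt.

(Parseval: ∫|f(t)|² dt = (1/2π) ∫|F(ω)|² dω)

∫|f(t)|² dt = \frac{4}{2197}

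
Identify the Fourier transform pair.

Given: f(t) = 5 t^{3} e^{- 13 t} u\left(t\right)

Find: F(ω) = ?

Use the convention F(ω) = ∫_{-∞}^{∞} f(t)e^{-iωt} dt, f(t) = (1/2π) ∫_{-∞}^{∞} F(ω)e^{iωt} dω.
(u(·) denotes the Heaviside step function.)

F(ω) = \frac{30}{\left(i \omega + 13\right)^{4}}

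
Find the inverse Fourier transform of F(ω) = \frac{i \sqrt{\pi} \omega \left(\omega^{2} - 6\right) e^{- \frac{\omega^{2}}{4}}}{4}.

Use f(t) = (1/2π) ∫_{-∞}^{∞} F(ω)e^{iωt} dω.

f(t) = 2 t^{3} e^{- t^{2}}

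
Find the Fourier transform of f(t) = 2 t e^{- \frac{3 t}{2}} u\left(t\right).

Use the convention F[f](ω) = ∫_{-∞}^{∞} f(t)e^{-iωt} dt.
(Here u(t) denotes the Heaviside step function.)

F(ω) = \frac{8}{\left(2 i \omega + 3\right)^{2}}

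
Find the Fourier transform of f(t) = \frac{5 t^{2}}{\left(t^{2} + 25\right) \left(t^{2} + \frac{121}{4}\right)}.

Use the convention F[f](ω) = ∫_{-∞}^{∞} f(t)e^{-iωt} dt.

F(ω) = - \frac{100 \pi e^{- 5 \left|{\omega}\right|}}{21} + \frac{110 \pi e^{- \frac{11 \left|{\omega}\right|}{2}}}{21}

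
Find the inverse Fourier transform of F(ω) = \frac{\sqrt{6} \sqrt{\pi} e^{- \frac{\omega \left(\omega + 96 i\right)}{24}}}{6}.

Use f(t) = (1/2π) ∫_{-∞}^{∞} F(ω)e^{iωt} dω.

f(t) = e^{- 6 \left(t - 4\right)^{2}}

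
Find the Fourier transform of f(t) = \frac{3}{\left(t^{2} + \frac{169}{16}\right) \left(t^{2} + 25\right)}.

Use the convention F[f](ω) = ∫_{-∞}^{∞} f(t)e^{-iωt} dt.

F(ω) = - \frac{16 \pi e^{- 5 \left|{\omega}\right|}}{385} + \frac{64 \pi e^{- \frac{13 \left|{\omega}\right|}{4}}}{1001}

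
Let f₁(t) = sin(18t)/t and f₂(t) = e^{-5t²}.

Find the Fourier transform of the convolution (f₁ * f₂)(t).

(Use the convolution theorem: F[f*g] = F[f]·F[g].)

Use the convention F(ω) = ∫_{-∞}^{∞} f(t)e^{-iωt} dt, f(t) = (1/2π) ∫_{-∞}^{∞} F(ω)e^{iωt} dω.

F[f₁*f₂](ω) = \begin{cases} \frac{\sqrt{5} \pi^{\frac{3}{2}} e^{- \frac{\omega^{2}}{20}}}{5} & \text{for}\: \omega > -18 \wedge \omega < 18 \\0 & \text{otherwise} \end{cases}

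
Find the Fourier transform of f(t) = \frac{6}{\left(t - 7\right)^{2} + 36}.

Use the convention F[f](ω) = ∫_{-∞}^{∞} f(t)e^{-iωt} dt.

F(ω) = \pi e^{- 7 i \omega - 6 \left|{\omega}\right|}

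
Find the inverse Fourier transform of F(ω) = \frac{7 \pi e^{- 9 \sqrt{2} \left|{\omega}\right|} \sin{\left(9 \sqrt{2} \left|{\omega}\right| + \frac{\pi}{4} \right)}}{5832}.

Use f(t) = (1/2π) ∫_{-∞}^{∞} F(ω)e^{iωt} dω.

f(t) = \frac{7}{t^{4} + 104976}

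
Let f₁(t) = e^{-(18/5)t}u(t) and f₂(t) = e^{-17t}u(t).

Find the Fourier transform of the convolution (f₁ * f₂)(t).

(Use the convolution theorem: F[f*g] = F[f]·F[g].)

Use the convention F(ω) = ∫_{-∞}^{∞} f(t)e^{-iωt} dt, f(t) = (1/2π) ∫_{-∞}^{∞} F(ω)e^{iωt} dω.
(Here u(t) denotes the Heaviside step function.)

F[f₁*f₂](ω) = \frac{5}{\left(i \omega + 17\right) \left(5 i \omega + 18\right)}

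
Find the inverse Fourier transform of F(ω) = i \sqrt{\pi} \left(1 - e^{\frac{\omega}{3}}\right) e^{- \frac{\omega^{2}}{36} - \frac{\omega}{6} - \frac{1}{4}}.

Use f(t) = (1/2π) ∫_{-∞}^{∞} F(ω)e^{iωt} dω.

f(t) = 6 e^{- 9 t^{2}} \sin{\left(3 t \right)}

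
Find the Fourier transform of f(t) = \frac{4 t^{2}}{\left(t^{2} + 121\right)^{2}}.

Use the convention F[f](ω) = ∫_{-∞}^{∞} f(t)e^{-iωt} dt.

F(ω) = \frac{2 \pi \left(1 - 11 \left|{\omega}\right|\right) e^{- 11 \left|{\omega}\right|}}{11}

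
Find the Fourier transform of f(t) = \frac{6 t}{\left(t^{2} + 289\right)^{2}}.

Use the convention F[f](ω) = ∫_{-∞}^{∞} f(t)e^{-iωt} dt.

F(ω) = - \frac{3 i \pi \omega e^{- 17 \left|{\omega}\right|}}{17}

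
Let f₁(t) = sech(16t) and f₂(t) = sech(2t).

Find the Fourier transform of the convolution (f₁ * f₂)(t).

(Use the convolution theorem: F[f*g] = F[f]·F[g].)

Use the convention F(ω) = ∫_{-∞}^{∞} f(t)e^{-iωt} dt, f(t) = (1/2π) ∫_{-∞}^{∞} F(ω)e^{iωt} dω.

F[f₁*f₂](ω) = \frac{\pi^{2}}{32 \cosh{\left(\frac{\pi \omega}{32} \right)} \cosh{\left(\frac{\pi \omega}{4} \right)}}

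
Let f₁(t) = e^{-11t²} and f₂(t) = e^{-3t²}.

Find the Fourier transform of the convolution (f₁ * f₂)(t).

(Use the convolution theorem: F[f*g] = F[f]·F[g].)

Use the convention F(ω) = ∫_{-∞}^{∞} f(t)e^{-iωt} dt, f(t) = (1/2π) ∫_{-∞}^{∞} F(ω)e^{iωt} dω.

F[f₁*f₂](ω) = \frac{\sqrt{33} \pi e^{- \frac{7 \omega^{2}}{66}}}{33}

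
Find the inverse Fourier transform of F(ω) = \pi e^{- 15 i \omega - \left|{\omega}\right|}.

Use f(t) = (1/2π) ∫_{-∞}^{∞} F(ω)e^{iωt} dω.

f(t) = \frac{1}{\left(t - 15\right)^{2} + 1}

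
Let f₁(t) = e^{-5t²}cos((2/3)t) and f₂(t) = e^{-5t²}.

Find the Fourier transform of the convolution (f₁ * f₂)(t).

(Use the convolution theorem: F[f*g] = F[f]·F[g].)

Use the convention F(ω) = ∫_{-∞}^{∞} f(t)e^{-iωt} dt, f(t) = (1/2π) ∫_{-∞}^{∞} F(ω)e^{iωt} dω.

F[f₁*f₂](ω) = \frac{\pi e^{- \frac{\omega^{2}}{10} - \frac{1}{45}} \cosh{\left(\frac{\omega}{15} \right)}}{5}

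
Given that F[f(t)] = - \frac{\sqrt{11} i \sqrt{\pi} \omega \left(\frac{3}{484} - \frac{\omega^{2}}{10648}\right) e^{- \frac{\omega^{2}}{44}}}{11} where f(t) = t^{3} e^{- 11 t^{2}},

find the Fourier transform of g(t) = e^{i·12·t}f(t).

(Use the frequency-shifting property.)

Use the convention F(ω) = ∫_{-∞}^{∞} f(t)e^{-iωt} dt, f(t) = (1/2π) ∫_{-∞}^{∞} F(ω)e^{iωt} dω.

F[g](ω) = \frac{\sqrt{11} i \sqrt{\pi} \left(\omega - 12\right) \left(\left(\omega - 12\right)^{2} - 66\right) e^{- \frac{\left(\omega - 12\right)^{2}}{44}}}{117128}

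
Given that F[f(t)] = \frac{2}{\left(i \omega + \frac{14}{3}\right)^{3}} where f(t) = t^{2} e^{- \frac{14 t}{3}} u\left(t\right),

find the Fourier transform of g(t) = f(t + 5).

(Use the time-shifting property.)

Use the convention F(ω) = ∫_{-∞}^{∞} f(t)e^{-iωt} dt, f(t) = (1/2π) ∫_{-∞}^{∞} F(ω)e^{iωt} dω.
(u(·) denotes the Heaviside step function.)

F[g](ω) = \frac{54 e^{5 i \omega}}{\left(3 i \omega + 14\right)^{3}}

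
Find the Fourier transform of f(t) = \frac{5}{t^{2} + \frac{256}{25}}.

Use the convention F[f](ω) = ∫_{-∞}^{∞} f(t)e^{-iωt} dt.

F(ω) = \frac{25 \pi e^{- \frac{16 \left|{\omega}\right|}{5}}}{16}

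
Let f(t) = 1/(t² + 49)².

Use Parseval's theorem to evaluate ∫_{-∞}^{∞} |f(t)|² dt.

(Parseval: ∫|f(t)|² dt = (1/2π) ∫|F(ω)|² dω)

∫|f(t)|² dt = \frac{5 \pi}{13176688}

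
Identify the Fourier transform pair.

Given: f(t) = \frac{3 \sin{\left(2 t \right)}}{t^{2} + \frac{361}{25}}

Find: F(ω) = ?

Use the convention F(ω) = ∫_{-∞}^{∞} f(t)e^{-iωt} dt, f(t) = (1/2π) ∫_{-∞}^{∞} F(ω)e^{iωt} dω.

F(ω) = \frac{15 i \pi e^{- \frac{19 \left|{\omega + 2}\right|}{5}}}{38} - \frac{15 i \pi e^{- \frac{19 \left|{\omega - 2}\right|}{5}}}{38}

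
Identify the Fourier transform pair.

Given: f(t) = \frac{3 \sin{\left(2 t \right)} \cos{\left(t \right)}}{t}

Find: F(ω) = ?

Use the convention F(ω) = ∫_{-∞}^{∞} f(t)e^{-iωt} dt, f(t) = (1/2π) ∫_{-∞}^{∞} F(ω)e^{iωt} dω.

F(ω) = \begin{cases} 3 \pi & \text{for}\: \omega > -1 \wedge \omega < 1 \\\frac{3 \pi}{2} & \text{for}\: \omega > -3 \wedge \omega < 3 \\0 & \text{otherwise} \end{cases}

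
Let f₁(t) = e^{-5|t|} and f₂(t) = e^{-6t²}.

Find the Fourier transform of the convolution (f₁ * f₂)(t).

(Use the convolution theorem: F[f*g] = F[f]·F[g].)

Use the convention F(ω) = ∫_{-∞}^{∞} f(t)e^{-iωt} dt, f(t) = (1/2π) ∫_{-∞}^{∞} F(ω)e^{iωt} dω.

F[f₁*f₂](ω) = \frac{5 \sqrt{6} \sqrt{\pi} e^{- \frac{\omega^{2}}{24}}}{3 \left(\omega^{2} + 25\right)}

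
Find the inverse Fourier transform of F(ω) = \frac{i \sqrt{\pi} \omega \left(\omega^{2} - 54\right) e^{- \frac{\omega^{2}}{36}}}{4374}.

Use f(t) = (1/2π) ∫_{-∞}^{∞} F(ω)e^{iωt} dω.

f(t) = 4 t^{3} e^{- 9 t^{2}}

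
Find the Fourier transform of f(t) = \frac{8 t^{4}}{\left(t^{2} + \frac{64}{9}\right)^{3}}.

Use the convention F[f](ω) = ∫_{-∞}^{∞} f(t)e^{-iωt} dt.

F(ω) = \frac{\pi \left(64 \omega^{2} - 120 \left|{\omega}\right| + 27\right) e^{- \frac{8 \left|{\omega}\right|}{3}}}{24}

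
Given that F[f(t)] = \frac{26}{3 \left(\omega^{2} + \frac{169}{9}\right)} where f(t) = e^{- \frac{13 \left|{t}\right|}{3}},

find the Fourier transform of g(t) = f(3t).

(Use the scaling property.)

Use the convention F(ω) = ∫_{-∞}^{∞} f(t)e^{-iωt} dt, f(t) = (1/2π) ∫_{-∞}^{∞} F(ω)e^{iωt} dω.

F[g](ω) = \frac{26}{\omega^{2} + 169}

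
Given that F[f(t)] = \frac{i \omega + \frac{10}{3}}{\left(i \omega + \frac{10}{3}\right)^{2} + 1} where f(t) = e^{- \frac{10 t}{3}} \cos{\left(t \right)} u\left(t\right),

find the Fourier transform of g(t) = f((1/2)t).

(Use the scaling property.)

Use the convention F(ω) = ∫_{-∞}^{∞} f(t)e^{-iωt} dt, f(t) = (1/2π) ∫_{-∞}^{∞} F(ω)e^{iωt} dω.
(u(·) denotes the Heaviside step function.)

F[g](ω) = \frac{12 \left(3 i \omega + 5\right)}{4 \left(3 i \omega + 5\right)^{2} + 9}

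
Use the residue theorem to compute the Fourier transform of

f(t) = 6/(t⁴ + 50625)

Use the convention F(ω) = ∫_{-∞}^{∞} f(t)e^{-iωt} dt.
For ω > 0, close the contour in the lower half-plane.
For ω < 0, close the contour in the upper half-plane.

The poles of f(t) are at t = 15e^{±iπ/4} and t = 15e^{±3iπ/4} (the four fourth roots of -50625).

Let g(z) = f(z)e^{-iωz}; for large |z| the factor e^{-iωz} decays in the lower half-plane when ω > 0 and in the upper half-plane when ω < 0.

Case ω > 0 (lower half-plane, clockwise contour ⇒ F(ω) = -2πi·ΣRes):
  Res_{z = - \frac{15 \sqrt{2}}{2} - \frac{15 \sqrt{2} i}{2}} g(z) = \frac{\sqrt{2} i \left(1 - i\right) e^{\frac{15 \sqrt{2} \omega \left(-1 + i\right)}{2}}}{4500}
  Res_{z = \frac{15 \sqrt{2}}{2} - \frac{15 \sqrt{2} i}{2}} g(z) = \frac{\sqrt{2} i \left(1 + i\right) e^{- \frac{15 \sqrt{2} \omega \left(1 + i\right)}{2}}}{4500}
  F(ω) = -2πi·ΣRes = \frac{\sqrt{2} \pi \left(1 - i\right) \left(e^{15 \sqrt{2} i \omega} + i\right) e^{- \frac{15 \sqrt{2} \omega \left(1 + i\right)}{2}}}{2250} = \frac{2 \pi e^{- \frac{15 \sqrt{2} \omega}{2}} \sin{\left(\frac{15 \sqrt{2} \omega}{2} + \frac{\pi}{4} \right)}}{1125}

Case ω < 0 (upper half-plane, counterclockwise contour ⇒ F(ω) = +2πi·ΣRes):
  Res_{z = \frac{15 \sqrt{2}}{2} + \frac{15 \sqrt{2} i}{2}} g(z) = \frac{\sqrt{2} i \left(-1 + i\right) e^{\frac{15 \sqrt{2} \omega \left(1 - i\right)}{2}}}{4500}
  Res_{z = - \frac{15 \sqrt{2}}{2} + \frac{15 \sqrt{2} i}{2}} g(z) = \frac{\sqrt{2} \left(1 - i\right) e^{\frac{15 \sqrt{2} \omega \left(1 + i\right)}{2}}}{4500}
  F(ω) = 2πi·ΣRes = - \frac{\sqrt{2} i \pi \left(i \left(1 - i\right) e^{\frac{15 \sqrt{2} \omega \left(1 - i\right)}{2}} - \left(1 - i\right) e^{\frac{15 \sqrt{2} \omega \left(1 + i\right)}{2}}\right)}{2250} = \frac{2 \pi e^{\frac{15 \sqrt{2} \omega}{2}} \cos{\left(\frac{15 \sqrt{2} \omega}{2} + \frac{\pi}{4} \right)}}{1125}

Both cases combine into a single formula in |ω|:

F(ω) = \frac{2 \pi e^{- \frac{15 \sqrt{2} \left|{\omega}\right|}{2}} \sin{\left(\frac{15 \sqrt{2} \left|{\omega}\right|}{2} + \frac{\pi}{4} \right)}}{1125}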